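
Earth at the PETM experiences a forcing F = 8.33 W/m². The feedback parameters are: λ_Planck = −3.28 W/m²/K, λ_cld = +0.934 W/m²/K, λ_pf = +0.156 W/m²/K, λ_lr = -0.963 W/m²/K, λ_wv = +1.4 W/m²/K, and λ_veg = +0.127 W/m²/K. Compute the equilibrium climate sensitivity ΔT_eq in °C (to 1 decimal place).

Net feedback parameter λ = (−3.28) + (+0.934) + (+0.156) + (-0.963) + (+1.4) + (+0.127) = -1.626 W/m²/K.
ΔT = −F/λ = −8.33/(-1.626) = 5.1 °C.

5.1 °C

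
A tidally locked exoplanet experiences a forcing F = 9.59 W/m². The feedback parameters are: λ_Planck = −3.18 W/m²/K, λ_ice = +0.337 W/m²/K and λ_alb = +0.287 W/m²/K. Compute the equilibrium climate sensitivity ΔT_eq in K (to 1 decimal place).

3.8 K

Net feedback parameter λ = (−3.18) + (+0.337) + (+0.287) = -2.556 W/m²/K.
ΔT = −F/λ = −9.59/(-2.556) = 3.8 K.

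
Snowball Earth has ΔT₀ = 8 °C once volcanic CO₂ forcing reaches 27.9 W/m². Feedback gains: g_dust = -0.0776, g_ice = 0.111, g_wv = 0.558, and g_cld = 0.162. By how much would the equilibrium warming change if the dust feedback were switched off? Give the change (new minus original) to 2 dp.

Original: g = 0.7534, ΔT = 8/(1−0.7534) = 32.4412 °C.
Without dust: g' = 0.831, ΔT' = 8/(1−0.831) = 47.3373 °C.
Change = 47.3373 − 32.4412 = 14.90 °C.

14.90 °C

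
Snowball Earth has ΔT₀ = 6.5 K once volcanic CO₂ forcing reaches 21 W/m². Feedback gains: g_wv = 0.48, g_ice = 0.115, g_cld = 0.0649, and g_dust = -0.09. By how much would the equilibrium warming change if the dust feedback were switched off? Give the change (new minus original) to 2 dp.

Original: g = 0.5699, ΔT = 6.5/(1−0.5699) = 15.1128 K.
Without dust: g' = 0.6599, ΔT' = 6.5/(1−0.6599) = 19.1120 K.
Change = 19.1120 − 15.1128 = 4.00 K.

4.00 K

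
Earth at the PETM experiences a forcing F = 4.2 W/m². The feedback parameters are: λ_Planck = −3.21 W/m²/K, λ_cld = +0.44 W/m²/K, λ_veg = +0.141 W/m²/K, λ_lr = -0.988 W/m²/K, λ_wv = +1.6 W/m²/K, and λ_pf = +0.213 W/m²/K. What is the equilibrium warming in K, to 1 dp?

Net feedback parameter λ = (−3.21) + (+0.44) + (+0.141) + (-0.988) + (+1.6) + (+0.213) = -1.804 W/m²/K.
ΔT = −F/λ = −4.2/(-1.804) = 2.3 K.

2.3 K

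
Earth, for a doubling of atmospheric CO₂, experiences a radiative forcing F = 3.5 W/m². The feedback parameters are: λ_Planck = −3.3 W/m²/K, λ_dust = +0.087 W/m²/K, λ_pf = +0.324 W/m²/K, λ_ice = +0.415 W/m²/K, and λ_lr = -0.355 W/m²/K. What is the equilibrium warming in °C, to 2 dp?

1.24 °C

Net feedback parameter λ = (−3.3) + (+0.087) + (+0.324) + (+0.415) + (-0.355) = -2.829 W/m²/K.
ΔT = −F/λ = −3.5/(-2.829) = 1.24 °C.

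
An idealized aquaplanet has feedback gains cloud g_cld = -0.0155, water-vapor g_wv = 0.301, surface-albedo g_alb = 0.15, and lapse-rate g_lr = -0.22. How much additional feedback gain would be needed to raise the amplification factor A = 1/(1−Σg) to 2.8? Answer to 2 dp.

0.43

Current total gain = 0.2155.
Target gain for A = 2.8: g* = 1 − 1/2.8 = 0.6429.
Additional gain needed = 0.6429 − 0.2155 = 0.43.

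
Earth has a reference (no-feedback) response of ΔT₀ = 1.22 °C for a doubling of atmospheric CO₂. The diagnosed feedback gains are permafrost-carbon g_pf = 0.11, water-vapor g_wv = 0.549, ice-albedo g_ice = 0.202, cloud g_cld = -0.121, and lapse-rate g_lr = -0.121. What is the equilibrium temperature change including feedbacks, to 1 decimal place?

Total gain g = 0.11 + 0.549 + 0.202 − 0.121 − 0.121 = 0.619.
Amplification A = 1/(1 − 0.619) = 2.625.
ΔT = 1.22 × 2.625 = 3.2 °C.

3.2 °C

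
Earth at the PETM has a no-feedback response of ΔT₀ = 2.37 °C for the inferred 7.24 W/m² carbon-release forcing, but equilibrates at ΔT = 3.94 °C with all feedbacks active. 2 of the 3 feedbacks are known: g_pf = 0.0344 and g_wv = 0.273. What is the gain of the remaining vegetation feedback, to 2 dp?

Amplification A = ΔT/ΔT₀ = 3.94/2.37 = 1.662.
Total gain g = 1 − 1/A = 1 − 1/1.662 = 0.3983.
Known gains sum to 0.0344 + 0.273 = 0.3074.
g_veg = 0.3983 − 0.3074 = 0.09.

0.09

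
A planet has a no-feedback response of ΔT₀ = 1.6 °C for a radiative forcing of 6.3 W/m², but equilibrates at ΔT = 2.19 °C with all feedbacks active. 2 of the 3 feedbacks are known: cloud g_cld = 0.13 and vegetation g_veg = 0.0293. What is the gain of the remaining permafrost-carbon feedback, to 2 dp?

Amplification A = ΔT/ΔT₀ = 2.19/1.6 = 1.369.
Total gain g = 1 − 1/A = 1 − 1/1.369 = 0.2695.
Known gains sum to 0.13 + 0.0293 = 0.1593.
g_pf = 0.2695 − 0.1593 = 0.11.

0.11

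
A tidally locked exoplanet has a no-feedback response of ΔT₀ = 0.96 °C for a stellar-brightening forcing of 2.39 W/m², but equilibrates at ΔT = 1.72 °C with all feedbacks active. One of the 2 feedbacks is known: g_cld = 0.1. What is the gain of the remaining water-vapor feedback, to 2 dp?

Amplification A = ΔT/ΔT₀ = 1.72/0.96 = 1.792.
Total gain g = 1 − 1/A = 1 − 1/1.792 = 0.442.
The known gain is 0.1.
g_wv = 0.442 − 0.1 = 0.34.

0.34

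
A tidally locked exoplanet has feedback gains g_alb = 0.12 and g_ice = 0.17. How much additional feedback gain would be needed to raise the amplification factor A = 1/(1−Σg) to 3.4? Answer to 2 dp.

Current total gain = 0.29.
Target gain for A = 3.4: g* = 1 − 1/3.4 = 0.7059.
Additional gain needed = 0.7059 − 0.29 = 0.42.

0.42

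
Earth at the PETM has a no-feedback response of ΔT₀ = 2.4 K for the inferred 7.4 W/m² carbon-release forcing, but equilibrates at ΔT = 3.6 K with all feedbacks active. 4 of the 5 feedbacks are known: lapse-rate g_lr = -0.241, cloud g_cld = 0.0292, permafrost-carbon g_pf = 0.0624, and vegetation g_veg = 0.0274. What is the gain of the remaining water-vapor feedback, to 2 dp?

Amplification A = ΔT/ΔT₀ = 3.6/2.4 = 1.5.
Total gain g = 1 − 1/A = 1 − 1/1.5 = 0.3333.
Known gains sum to -0.241 + 0.0292 + 0.0624 + 0.0274 = -0.122.
g_wv = 0.3333 + 0.122 = 0.46.

0.46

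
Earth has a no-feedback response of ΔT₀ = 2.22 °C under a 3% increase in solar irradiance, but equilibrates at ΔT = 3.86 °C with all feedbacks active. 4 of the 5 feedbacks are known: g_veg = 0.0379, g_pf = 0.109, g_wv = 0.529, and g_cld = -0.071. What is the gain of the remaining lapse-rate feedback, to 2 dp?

-0.18

Amplification A = ΔT/ΔT₀ = 3.86/2.22 = 1.739.
Total gain g = 1 − 1/A = 1 − 1/1.739 = 0.425.
Known gains sum to 0.0379 + 0.109 + 0.529 − 0.071 = 0.6049.
g_lr = 0.425 − 0.6049 = -0.18.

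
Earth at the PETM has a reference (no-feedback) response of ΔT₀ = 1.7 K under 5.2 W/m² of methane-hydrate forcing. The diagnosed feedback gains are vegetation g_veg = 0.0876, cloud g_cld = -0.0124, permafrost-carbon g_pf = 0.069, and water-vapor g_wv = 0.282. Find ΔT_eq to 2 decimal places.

2.96 K

Total gain g = 0.0876 − 0.0124 + 0.069 + 0.282 = 0.4262.
Amplification A = 1/(1 − 0.4262) = 1.743.
ΔT = 1.7 × 1.743 = 2.96 K.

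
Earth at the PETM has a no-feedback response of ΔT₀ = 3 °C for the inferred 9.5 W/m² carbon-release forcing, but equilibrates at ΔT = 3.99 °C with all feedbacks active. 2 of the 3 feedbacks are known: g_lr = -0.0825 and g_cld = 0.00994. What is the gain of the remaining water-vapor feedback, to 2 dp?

0.32

Amplification A = ΔT/ΔT₀ = 3.99/3 = 1.33.
Total gain g = 1 − 1/A = 1 − 1/1.33 = 0.2481.
Known gains sum to -0.0825 + 0.00994 = -0.07256.
g_wv = 0.2481 + 0.07256 = 0.32.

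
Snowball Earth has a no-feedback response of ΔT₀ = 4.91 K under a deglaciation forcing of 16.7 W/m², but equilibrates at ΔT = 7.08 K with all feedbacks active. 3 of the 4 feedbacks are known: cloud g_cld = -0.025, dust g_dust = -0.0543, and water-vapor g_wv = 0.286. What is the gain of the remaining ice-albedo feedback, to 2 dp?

0.10

Amplification A = ΔT/ΔT₀ = 7.08/4.91 = 1.442.
Total gain g = 1 − 1/A = 1 − 1/1.442 = 0.3065.
Known gains sum to -0.025 − 0.0543 + 0.286 = 0.2067.
g_ice = 0.3065 − 0.2067 = 0.10.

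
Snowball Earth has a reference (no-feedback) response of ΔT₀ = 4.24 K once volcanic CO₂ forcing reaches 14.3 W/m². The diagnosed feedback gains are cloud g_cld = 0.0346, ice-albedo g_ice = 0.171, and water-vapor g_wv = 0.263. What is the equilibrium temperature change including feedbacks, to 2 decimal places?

Total gain g = 0.0346 + 0.171 + 0.263 = 0.4686.
Amplification A = 1/(1 − 0.4686) = 1.882.
ΔT = 4.24 × 1.882 = 7.98 K.

7.98 K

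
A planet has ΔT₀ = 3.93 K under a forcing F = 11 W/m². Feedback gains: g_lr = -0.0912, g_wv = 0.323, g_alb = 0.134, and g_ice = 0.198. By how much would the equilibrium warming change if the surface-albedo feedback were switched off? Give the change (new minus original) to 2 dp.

Original: g = 0.5638, ΔT = 3.93/(1−0.5638) = 9.0096 K.
Without surface-albedo: g' = 0.4298, ΔT' = 3.93/(1−0.4298) = 6.8923 K.
Change = 6.8923 − 9.0096 = -2.12 K.

-2.12 K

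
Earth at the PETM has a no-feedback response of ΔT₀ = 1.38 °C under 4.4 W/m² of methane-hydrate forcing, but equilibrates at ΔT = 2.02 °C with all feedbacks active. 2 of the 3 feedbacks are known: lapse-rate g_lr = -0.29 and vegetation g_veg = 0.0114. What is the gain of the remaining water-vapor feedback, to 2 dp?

0.60

Amplification A = ΔT/ΔT₀ = 2.02/1.38 = 1.464.
Total gain g = 1 − 1/A = 1 − 1/1.464 = 0.3169.
Known gains sum to -0.29 + 0.0114 = -0.2786.
g_wv = 0.3169 + 0.2786 = 0.60.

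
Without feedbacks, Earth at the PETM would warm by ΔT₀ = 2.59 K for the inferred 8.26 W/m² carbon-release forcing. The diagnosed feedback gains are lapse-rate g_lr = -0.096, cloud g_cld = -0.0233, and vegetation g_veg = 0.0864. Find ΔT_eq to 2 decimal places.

Total gain g = -0.096 − 0.0233 + 0.0864 = -0.0329.
Amplification A = 1/(1 + 0.0329) = 0.9681.
ΔT = 2.59 × 0.9681 = 2.51 K.

2.51 K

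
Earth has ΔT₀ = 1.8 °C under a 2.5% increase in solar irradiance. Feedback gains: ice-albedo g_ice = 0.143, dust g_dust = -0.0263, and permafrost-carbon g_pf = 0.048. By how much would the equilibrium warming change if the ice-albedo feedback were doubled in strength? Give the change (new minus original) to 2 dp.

Original: g = 0.1647, ΔT = 1.8/(1−0.1647) = 2.1549 °C.
With doubled ice-albedo: g' = 0.3077, ΔT' = 1.8/(1−0.3077) = 2.6000 °C.
Change = 2.6000 − 2.1549 = 0.45 °C.

0.45 °C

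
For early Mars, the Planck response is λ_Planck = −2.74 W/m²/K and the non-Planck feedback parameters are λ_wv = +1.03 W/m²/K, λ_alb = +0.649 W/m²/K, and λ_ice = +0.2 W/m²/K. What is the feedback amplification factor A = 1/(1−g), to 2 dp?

Convert to gains: g_wv = 1.03/2.74 = 0.3759; g_alb = 0.649/2.74 = 0.2369; g_ice = 0.2/2.74 = 0.07299.
Total gain g = 0.68579.
A = 1/(1 − 0.68579) = 3.18.

3.18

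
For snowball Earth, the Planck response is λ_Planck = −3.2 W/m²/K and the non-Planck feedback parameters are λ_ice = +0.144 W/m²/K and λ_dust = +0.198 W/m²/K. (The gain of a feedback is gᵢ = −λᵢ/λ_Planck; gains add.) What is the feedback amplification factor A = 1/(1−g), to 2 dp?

Convert to gains: g_ice = 0.144/3.2 = 0.045; g_dust = 0.198/3.2 = 0.06187.
Total gain g = 0.10687.
A = 1/(1 − 0.10687) = 1.12.

1.12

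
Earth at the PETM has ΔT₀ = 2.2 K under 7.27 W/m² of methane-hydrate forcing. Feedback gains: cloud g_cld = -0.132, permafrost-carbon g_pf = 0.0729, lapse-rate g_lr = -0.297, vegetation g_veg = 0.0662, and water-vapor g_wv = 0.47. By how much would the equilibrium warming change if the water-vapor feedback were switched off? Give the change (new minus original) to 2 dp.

Original: g = 0.1801, ΔT = 2.2/(1−0.1801) = 2.6833 K.
Without water-vapor: g' = -0.2899, ΔT' = 2.2/(1+0.2899) = 1.7056 K.
Change = 1.7056 − 2.6833 = -0.98 K.

-0.98 K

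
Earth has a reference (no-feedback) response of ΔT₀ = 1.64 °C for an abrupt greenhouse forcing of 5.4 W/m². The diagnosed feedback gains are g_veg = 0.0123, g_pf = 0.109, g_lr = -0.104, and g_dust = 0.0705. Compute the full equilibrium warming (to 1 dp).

Total gain g = 0.0123 + 0.109 − 0.104 + 0.0705 = 0.0878.
Amplification A = 1/(1 − 0.0878) = 1.096.
ΔT = 1.64 × 1.096 = 1.8 °C.

1.8 °C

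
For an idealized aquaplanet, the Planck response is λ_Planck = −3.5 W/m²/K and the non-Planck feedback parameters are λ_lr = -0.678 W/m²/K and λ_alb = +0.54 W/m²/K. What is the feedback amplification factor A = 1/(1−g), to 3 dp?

0.962

Convert to gains: g_lr = -0.678/3.5 = -0.1937; g_alb = 0.54/3.5 = 0.1543.
Total gain g = -0.0394.
A = 1/(1 + 0.0394) = 0.962.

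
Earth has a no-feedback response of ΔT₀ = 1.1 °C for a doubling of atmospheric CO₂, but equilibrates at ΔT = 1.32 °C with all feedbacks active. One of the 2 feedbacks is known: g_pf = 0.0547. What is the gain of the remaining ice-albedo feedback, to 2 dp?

Amplification A = ΔT/ΔT₀ = 1.32/1.1 = 1.2.
Total gain g = 1 − 1/A = 1 − 1/1.2 = 0.1667.
The known gain is 0.0547.
g_ice = 0.1667 − 0.0547 = 0.11.

0.11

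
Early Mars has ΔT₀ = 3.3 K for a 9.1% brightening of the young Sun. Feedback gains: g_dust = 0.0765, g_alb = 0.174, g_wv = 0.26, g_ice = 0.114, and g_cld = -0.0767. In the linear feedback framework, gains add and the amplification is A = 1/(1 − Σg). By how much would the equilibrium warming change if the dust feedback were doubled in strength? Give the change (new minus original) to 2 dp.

Original: g = 0.5478, ΔT = 3.3/(1−0.5478) = 7.2977 K.
With doubled dust: g' = 0.6243, ΔT' = 3.3/(1−0.6243) = 8.7836 K.
Change = 8.7836 − 7.2977 = 1.49 K.

1.49 K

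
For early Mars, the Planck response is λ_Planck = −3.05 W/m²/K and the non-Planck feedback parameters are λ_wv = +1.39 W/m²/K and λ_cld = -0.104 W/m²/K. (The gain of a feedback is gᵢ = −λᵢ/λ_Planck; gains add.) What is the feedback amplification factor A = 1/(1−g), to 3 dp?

1.729

Convert to gains: g_wv = 1.39/3.05 = 0.4557; g_cld = -0.104/3.05 = -0.0341.
Total gain g = 0.4216.
A = 1/(1 − 0.4216) = 1.729.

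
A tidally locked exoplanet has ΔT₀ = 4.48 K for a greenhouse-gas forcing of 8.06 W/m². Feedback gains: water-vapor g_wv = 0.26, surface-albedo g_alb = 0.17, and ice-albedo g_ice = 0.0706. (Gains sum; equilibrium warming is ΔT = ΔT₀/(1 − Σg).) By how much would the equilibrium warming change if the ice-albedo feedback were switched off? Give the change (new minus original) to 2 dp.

-1.11 K

Original: g = 0.5006, ΔT = 4.48/(1−0.5006) = 8.9708 K.
Without ice-albedo: g' = 0.43, ΔT' = 4.48/(1−0.43) = 7.8596 K.
Change = 7.8596 − 8.9708 = -1.11 K.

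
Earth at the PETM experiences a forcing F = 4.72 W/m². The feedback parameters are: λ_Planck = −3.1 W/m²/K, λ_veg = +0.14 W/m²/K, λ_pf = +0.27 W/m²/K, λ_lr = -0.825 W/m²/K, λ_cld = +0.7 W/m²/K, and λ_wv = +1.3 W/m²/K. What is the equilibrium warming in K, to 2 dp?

3.12 K

Net feedback parameter λ = (−3.1) + (+0.14) + (+0.27) + (-0.825) + (+0.7) + (+1.3) = -1.515 W/m²/K.
ΔT = −F/λ = −4.72/(-1.515) = 3.12 K.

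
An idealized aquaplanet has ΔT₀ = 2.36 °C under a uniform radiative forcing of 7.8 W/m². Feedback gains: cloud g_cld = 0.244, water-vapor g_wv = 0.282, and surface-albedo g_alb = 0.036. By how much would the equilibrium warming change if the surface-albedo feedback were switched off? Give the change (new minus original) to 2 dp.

-0.41 °C

Original: g = 0.562, ΔT = 2.36/(1−0.562) = 5.3881 °C.
Without surface-albedo: g' = 0.526, ΔT' = 2.36/(1−0.526) = 4.9789 °C.
Change = 4.9789 − 5.3881 = -0.41 °C.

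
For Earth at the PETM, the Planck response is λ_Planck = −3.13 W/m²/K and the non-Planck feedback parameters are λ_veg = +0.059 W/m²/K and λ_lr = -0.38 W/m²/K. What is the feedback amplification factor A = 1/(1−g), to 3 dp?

0.907

Convert to gains: g_veg = 0.059/3.13 = 0.01885; g_lr = -0.38/3.13 = -0.1214.
Total gain g = -0.10255.
A = 1/(1 + 0.10255) = 0.907.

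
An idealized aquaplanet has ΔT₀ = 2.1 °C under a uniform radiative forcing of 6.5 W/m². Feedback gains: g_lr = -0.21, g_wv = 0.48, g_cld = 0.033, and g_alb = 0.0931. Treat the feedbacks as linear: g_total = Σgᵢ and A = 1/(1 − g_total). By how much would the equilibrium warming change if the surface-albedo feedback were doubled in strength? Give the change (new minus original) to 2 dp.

Original: g = 0.3961, ΔT = 2.1/(1−0.3961) = 3.4774 °C.
With doubled surface-albedo: g' = 0.4892, ΔT' = 2.1/(1−0.4892) = 4.1112 °C.
Change = 4.1112 − 3.4774 = 0.63 °C.

0.63 °C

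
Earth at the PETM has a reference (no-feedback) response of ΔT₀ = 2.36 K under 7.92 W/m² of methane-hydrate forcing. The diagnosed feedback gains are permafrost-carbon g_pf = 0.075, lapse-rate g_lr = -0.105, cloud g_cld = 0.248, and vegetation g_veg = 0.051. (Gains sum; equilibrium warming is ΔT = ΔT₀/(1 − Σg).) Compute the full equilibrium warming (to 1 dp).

3.2 K

Total gain g = 0.075 − 0.105 + 0.248 + 0.051 = 0.269.
Amplification A = 1/(1 − 0.269) = 1.368.
ΔT = 2.36 × 1.368 = 3.2 K.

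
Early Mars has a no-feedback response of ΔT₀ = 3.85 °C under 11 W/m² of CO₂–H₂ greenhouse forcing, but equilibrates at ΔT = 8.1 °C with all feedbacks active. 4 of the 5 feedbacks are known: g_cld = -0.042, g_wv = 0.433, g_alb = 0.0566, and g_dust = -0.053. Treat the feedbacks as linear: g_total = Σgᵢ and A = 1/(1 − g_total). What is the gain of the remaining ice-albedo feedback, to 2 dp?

0.13

Amplification A = ΔT/ΔT₀ = 8.1/3.85 = 2.104.
Total gain g = 1 − 1/A = 1 − 1/2.104 = 0.5247.
Known gains sum to -0.042 + 0.433 + 0.0566 − 0.053 = 0.3946.
g_ice = 0.5247 − 0.3946 = 0.13.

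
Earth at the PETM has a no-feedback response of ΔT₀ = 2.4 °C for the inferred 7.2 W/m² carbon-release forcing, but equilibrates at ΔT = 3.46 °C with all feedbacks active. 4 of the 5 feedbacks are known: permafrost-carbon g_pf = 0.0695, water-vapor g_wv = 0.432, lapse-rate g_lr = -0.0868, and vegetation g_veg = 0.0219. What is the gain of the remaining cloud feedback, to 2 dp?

-0.13

Amplification A = ΔT/ΔT₀ = 3.46/2.4 = 1.442.
Total gain g = 1 − 1/A = 1 − 1/1.442 = 0.3065.
Known gains sum to 0.0695 + 0.432 − 0.0868 + 0.0219 = 0.4366.
g_cld = 0.3065 − 0.4366 = -0.13.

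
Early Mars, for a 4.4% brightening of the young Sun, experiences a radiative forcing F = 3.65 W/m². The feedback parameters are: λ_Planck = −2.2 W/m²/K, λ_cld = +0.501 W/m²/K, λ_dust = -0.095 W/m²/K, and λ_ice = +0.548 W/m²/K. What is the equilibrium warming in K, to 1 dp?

Net feedback parameter λ = (−2.2) + (+0.501) + (-0.095) + (+0.548) = -1.246 W/m²/K.
ΔT = −F/λ = −3.65/(-1.246) = 2.9 K.

2.9 K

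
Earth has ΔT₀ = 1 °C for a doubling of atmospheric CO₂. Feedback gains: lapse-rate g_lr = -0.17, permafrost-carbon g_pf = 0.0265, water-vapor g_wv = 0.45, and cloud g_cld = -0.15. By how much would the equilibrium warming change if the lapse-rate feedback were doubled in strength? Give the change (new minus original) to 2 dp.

Original: g = 0.1565, ΔT = 1/(1−0.1565) = 1.1855 °C.
With doubled lapse-rate: g' = -0.0135, ΔT' = 1/(1+0.0135) = 0.9867 °C.
Change = 0.9867 − 1.1855 = -0.20 °C.

-0.20 °C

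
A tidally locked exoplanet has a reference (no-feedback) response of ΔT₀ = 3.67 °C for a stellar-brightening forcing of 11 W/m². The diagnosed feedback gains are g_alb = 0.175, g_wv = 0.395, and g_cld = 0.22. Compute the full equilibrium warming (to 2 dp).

Total gain g = 0.175 + 0.395 + 0.22 = 0.79.
Amplification A = 1/(1 − 0.79) = 4.762.
ΔT = 3.67 × 4.762 = 17.48 °C.

17.48 °C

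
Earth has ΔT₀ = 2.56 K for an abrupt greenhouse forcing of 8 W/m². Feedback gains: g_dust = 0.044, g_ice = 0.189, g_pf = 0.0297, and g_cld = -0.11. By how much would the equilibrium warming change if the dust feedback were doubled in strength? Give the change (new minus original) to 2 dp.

Original: g = 0.1527, ΔT = 2.56/(1−0.1527) = 3.0214 K.
With doubled dust: g' = 0.1967, ΔT' = 2.56/(1−0.1967) = 3.1869 K.
Change = 3.1869 − 3.0214 = 0.17 K.

0.17 K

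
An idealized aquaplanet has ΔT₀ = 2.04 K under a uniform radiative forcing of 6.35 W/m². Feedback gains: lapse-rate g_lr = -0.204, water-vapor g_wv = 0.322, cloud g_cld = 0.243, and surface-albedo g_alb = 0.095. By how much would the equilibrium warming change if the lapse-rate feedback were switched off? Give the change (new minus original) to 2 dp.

2.25 K

Original: g = 0.456, ΔT = 2.04/(1−0.456) = 3.7500 K.
Without lapse-rate: g' = 0.66, ΔT' = 2.04/(1−0.66) = 6.0000 K.
Change = 6.0000 − 3.7500 = 2.25 K.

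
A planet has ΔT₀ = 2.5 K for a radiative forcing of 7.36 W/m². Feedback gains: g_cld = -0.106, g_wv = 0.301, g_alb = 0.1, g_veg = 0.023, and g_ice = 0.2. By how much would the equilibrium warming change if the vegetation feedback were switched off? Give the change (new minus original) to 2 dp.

Original: g = 0.518, ΔT = 2.5/(1−0.518) = 5.1867 K.
Without vegetation: g' = 0.495, ΔT' = 2.5/(1−0.495) = 4.9505 K.
Change = 4.9505 − 5.1867 = -0.24 K.

-0.24 K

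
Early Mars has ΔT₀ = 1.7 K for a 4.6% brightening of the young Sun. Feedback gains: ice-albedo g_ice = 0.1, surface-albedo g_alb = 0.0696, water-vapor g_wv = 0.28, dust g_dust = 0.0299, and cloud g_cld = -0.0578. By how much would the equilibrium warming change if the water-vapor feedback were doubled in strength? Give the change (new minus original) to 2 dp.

2.76 K

Original: g = 0.4217, ΔT = 1.7/(1−0.4217) = 2.9397 K.
With doubled water-vapor: g' = 0.7017, ΔT' = 1.7/(1−0.7017) = 5.6990 K.
Change = 5.6990 − 2.9397 = 2.76 K.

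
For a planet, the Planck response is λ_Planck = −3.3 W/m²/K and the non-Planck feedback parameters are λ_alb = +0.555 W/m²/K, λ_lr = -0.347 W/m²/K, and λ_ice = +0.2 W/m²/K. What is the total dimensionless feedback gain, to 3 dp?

0.124

Convert to gains: g_alb = 0.555/3.3 = 0.1682; g_lr = -0.347/3.3 = -0.1052; g_ice = 0.2/3.3 = 0.06061.
Total gain g = 0.12361.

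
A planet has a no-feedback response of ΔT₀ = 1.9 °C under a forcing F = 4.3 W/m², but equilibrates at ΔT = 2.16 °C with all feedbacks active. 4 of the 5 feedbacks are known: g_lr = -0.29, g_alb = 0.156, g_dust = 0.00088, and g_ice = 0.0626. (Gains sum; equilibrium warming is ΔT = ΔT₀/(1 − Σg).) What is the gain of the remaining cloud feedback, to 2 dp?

Amplification A = ΔT/ΔT₀ = 2.16/1.9 = 1.137.
Total gain g = 1 − 1/A = 1 − 1/1.137 = 0.1205.
Known gains sum to -0.29 + 0.156 + 0.00088 + 0.0626 = -0.07052.
g_cld = 0.1205 + 0.07052 = 0.19.

0.19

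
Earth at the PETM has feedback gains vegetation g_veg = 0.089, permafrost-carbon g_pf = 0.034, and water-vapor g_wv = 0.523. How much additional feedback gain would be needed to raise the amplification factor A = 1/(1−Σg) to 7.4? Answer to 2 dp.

0.22

Current total gain = 0.646.
Target gain for A = 7.4: g* = 1 − 1/7.4 = 0.8649.
Additional gain needed = 0.8649 − 0.646 = 0.22.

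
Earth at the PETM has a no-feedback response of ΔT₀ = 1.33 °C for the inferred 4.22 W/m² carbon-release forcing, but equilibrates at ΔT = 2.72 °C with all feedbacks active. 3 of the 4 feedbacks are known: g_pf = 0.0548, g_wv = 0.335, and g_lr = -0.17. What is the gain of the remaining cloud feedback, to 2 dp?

0.29

Amplification A = ΔT/ΔT₀ = 2.72/1.33 = 2.045.
Total gain g = 1 − 1/A = 1 − 1/2.045 = 0.511.
Known gains sum to 0.0548 + 0.335 − 0.17 = 0.2198.
g_cld = 0.511 − 0.2198 = 0.29.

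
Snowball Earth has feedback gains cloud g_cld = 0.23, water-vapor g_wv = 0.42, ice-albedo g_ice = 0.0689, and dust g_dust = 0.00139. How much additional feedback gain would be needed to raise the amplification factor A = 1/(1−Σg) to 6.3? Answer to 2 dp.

Current total gain = 0.72029.
Target gain for A = 6.3: g* = 1 − 1/6.3 = 0.8413.
Additional gain needed = 0.8413 − 0.72029 = 0.12.

0.12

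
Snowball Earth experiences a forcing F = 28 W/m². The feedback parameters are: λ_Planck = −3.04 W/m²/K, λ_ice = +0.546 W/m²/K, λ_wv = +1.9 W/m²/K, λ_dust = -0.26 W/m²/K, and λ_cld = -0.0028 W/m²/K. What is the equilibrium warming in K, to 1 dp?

32.7 K

Net feedback parameter λ = (−3.04) + (+0.546) + (+1.9) + (-0.26) + (-0.0028) = -0.8568 W/m²/K.
ΔT = −F/λ = −28/(-0.8568) = 32.7 K.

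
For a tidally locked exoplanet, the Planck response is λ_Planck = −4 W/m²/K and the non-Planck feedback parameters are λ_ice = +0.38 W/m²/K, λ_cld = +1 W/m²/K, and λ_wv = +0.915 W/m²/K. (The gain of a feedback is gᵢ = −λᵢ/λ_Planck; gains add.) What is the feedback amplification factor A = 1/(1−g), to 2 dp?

2.35

Convert to gains: g_ice = 0.38/4 = 0.095; g_cld = 1/4 = 0.25; g_wv = 0.915/4 = 0.2288.
Total gain g = 0.5738.
A = 1/(1 − 0.5738) = 2.35.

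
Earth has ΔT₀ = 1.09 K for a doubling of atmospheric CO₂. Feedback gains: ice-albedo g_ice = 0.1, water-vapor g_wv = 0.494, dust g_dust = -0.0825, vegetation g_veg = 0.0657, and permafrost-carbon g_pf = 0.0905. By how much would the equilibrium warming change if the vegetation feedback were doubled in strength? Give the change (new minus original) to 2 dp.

Original: g = 0.6677, ΔT = 1.09/(1−0.6677) = 3.2802 K.
With doubled vegetation: g' = 0.7334, ΔT' = 1.09/(1−0.7334) = 4.0885 K.
Change = 4.0885 − 3.2802 = 0.81 K.

0.81 K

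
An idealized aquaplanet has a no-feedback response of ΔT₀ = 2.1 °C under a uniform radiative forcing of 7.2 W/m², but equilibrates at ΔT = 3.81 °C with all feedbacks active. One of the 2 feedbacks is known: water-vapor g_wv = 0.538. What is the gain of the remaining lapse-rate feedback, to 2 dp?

-0.09

Amplification A = ΔT/ΔT₀ = 3.81/2.1 = 1.814.
Total gain g = 1 − 1/A = 1 − 1/1.814 = 0.4487.
The known gain is 0.538.
g_lr = 0.4487 − 0.538 = -0.09.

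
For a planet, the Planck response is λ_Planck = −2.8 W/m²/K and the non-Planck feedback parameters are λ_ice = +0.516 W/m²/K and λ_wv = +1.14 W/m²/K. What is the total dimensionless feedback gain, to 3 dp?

Convert to gains: g_ice = 0.516/2.8 = 0.1843; g_wv = 1.14/2.8 = 0.4071.
Total gain g = 0.5914.

0.591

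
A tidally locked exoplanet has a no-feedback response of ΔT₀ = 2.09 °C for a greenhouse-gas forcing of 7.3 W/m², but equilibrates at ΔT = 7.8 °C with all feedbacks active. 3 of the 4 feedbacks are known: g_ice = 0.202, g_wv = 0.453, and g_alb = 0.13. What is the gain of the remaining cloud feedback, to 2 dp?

-0.05

Amplification A = ΔT/ΔT₀ = 7.8/2.09 = 3.732.
Total gain g = 1 − 1/A = 1 − 1/3.732 = 0.732.
Known gains sum to 0.202 + 0.453 + 0.13 = 0.785.
g_cld = 0.732 − 0.785 = -0.05.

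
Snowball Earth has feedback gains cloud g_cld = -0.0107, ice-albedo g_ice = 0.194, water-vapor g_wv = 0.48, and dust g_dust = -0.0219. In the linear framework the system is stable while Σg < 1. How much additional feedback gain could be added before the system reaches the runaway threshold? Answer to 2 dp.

0.36

Current total gain = -0.0107 + 0.194 + 0.48 − 0.0219 = 0.6414.
Margin to runaway = 1 − 0.6414 = 0.36.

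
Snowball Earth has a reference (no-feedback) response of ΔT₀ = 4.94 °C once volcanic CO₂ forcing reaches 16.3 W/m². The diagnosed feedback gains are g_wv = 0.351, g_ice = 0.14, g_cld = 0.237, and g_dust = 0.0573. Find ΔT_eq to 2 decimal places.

23.01 °C

Total gain g = 0.351 + 0.14 + 0.237 + 0.0573 = 0.7853.
Amplification A = 1/(1 − 0.7853) = 4.658.
ΔT = 4.94 × 4.658 = 23.01 °C.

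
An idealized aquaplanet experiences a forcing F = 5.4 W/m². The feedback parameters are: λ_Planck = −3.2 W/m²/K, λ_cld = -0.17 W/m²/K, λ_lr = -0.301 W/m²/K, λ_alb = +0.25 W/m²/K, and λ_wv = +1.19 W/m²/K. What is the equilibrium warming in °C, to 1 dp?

2.4 °C

Net feedback parameter λ = (−3.2) + (-0.17) + (-0.301) + (+0.25) + (+1.19) = -2.231 W/m²/K.
ΔT = −F/λ = −5.4/(-2.231) = 2.4 °C.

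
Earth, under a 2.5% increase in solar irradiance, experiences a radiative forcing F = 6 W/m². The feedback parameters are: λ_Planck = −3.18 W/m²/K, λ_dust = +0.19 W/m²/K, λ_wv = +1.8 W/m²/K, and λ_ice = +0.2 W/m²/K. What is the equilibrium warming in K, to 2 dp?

6.06 K

Net feedback parameter λ = (−3.18) + (+0.19) + (+1.8) + (+0.2) = -0.99 W/m²/K.
ΔT = −F/λ = −6/(-0.99) = 6.06 K.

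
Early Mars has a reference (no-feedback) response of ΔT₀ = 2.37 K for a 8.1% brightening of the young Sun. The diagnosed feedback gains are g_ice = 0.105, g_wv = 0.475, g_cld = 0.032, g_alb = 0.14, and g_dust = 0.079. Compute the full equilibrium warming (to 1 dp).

Total gain g = 0.105 + 0.475 + 0.032 + 0.14 + 0.079 = 0.831.
Amplification A = 1/(1 − 0.831) = 5.917.
ΔT = 2.37 × 5.917 = 14.0 K.

14.0 K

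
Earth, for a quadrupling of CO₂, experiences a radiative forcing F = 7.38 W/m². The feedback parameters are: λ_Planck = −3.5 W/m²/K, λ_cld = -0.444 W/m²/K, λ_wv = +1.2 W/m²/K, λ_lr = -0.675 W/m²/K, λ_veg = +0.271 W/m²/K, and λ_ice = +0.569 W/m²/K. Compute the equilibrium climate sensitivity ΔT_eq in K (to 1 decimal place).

2.9 K

Net feedback parameter λ = (−3.5) + (-0.444) + (+1.2) + (-0.675) + (+0.271) + (+0.569) = -2.579 W/m²/K.
ΔT = −F/λ = −7.38/(-2.579) = 2.9 K.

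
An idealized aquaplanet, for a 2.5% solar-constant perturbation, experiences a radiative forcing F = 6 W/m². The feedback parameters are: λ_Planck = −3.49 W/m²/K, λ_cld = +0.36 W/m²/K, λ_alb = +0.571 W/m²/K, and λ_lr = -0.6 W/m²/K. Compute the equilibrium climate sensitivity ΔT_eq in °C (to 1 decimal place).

1.9 °C

Net feedback parameter λ = (−3.49) + (+0.36) + (+0.571) + (-0.6) = -3.159 W/m²/K.
ΔT = −F/λ = −6/(-3.159) = 1.9 °C.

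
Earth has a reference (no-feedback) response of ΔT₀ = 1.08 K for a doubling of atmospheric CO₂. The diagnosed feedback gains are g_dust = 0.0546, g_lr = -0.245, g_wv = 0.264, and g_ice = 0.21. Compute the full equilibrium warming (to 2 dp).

1.51 K

Total gain g = 0.0546 − 0.245 + 0.264 + 0.21 = 0.2836.
Amplification A = 1/(1 − 0.2836) = 1.396.
ΔT = 1.08 × 1.396 = 1.51 K.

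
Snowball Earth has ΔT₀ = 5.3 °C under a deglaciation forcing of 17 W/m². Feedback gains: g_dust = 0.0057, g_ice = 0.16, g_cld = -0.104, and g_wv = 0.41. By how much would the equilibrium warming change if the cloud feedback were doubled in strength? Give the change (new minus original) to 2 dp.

-1.65 °C

Original: g = 0.4717, ΔT = 5.3/(1−0.4717) = 10.0322 °C.
With doubled cloud: g' = 0.3677, ΔT' = 5.3/(1−0.3677) = 8.3821 °C.
Change = 8.3821 − 10.0322 = -1.65 °C.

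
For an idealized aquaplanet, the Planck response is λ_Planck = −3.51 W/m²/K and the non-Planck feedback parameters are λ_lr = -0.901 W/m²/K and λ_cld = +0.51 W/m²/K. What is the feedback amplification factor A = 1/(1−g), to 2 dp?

Convert to gains: g_lr = -0.901/3.51 = -0.2567; g_cld = 0.51/3.51 = 0.1453.
Total gain g = -0.1114.
A = 1/(1 + 0.1114) = 0.90.

0.90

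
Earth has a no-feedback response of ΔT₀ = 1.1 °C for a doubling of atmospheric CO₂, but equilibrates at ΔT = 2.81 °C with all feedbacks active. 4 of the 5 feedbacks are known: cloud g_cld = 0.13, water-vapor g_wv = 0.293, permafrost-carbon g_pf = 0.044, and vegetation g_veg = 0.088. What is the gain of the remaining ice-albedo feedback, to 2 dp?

Amplification A = ΔT/ΔT₀ = 2.81/1.1 = 2.555.
Total gain g = 1 − 1/A = 1 − 1/2.555 = 0.6086.
Known gains sum to 0.13 + 0.293 + 0.044 + 0.088 = 0.555.
g_ice = 0.6086 − 0.555 = 0.05.

0.05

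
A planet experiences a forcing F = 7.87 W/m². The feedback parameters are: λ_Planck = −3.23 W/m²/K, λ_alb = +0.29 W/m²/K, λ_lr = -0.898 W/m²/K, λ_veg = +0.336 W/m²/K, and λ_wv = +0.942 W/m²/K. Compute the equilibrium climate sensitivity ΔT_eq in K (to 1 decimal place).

Net feedback parameter λ = (−3.23) + (+0.29) + (-0.898) + (+0.336) + (+0.942) = -2.56 W/m²/K.
ΔT = −F/λ = −7.87/(-2.56) = 3.1 K.

3.1 K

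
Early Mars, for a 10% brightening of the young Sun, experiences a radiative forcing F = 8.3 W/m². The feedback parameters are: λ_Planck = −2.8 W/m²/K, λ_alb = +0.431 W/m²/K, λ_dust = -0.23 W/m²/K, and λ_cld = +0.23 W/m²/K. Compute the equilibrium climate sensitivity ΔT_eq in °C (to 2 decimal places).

3.50 °C

Net feedback parameter λ = (−2.8) + (+0.431) + (-0.23) + (+0.23) = -2.369 W/m²/K.
ΔT = −F/λ = −8.3/(-2.369) = 3.50 °C.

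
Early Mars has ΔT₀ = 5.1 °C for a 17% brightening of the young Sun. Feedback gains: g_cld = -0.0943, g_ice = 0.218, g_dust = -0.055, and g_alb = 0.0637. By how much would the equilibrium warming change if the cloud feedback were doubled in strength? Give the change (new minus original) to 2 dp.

-0.58 °C

Original: g = 0.1324, ΔT = 5.1/(1−0.1324) = 5.8783 °C.
With doubled cloud: g' = 0.0381, ΔT' = 5.1/(1−0.0381) = 5.3020 °C.
Change = 5.3020 − 5.8783 = -0.58 °C.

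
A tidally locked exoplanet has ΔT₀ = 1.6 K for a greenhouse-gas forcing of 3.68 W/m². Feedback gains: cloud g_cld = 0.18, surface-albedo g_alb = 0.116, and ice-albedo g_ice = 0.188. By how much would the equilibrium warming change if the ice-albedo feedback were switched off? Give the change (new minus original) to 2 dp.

Original: g = 0.484, ΔT = 1.6/(1−0.484) = 3.1008 K.
Without ice-albedo: g' = 0.296, ΔT' = 1.6/(1−0.296) = 2.2727 K.
Change = 2.2727 − 3.1008 = -0.83 K.

-0.83 K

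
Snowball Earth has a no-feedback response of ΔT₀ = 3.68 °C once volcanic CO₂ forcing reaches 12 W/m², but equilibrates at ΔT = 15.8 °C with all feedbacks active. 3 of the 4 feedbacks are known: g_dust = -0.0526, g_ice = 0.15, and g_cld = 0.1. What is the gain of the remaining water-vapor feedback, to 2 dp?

Amplification A = ΔT/ΔT₀ = 15.8/3.68 = 4.293.
Total gain g = 1 − 1/A = 1 − 1/4.293 = 0.7671.
Known gains sum to -0.0526 + 0.15 + 0.1 = 0.1974.
g_wv = 0.7671 − 0.1974 = 0.57.

0.57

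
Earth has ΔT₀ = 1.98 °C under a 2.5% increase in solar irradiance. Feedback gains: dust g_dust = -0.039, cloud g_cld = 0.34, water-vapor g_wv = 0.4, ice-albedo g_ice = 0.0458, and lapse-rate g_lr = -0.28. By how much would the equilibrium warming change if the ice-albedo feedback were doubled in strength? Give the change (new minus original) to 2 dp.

0.35 °C

Original: g = 0.4668, ΔT = 1.98/(1−0.4668) = 3.7134 °C.
With doubled ice-albedo: g' = 0.5126, ΔT' = 1.98/(1−0.5126) = 4.0624 °C.
Change = 4.0624 − 3.7134 = 0.35 °C.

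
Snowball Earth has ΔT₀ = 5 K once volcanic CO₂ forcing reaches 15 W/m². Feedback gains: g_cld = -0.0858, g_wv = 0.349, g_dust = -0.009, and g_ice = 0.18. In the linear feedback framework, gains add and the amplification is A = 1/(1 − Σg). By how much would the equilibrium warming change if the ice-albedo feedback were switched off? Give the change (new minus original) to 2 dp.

-2.13 K

Original: g = 0.4342, ΔT = 5/(1−0.4342) = 8.8370 K.
Without ice-albedo: g' = 0.2542, ΔT' = 5/(1−0.2542) = 6.7042 K.
Change = 6.7042 − 8.8370 = -2.13 K.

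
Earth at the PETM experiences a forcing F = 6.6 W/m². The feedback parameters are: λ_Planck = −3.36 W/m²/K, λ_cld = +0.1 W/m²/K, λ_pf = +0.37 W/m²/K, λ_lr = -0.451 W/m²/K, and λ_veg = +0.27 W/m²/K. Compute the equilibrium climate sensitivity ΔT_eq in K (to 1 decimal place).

Net feedback parameter λ = (−3.36) + (+0.1) + (+0.37) + (-0.451) + (+0.27) = -3.071 W/m²/K.
ΔT = −F/λ = −6.6/(-3.071) = 2.1 K.

2.1 K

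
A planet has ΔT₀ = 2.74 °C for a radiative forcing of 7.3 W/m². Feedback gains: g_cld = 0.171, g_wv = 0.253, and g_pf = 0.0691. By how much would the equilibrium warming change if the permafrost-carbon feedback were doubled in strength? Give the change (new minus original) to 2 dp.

0.85 °C

Original: g = 0.4931, ΔT = 2.74/(1−0.4931) = 5.4054 °C.
With doubled permafrost-carbon: g' = 0.5622, ΔT' = 2.74/(1−0.5622) = 6.2586 °C.
Change = 6.2586 − 5.4054 = 0.85 °C.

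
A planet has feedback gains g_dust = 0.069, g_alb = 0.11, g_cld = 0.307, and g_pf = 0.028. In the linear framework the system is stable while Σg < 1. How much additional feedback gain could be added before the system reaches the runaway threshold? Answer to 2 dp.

0.49

Current total gain = 0.069 + 0.11 + 0.307 + 0.028 = 0.514.
Margin to runaway = 1 − 0.514 = 0.49.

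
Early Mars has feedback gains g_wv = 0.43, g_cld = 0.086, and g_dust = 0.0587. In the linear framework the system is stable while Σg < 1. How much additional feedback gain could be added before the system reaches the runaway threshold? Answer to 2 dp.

Current total gain = 0.43 + 0.086 + 0.0587 = 0.5747.
Margin to runaway = 1 − 0.5747 = 0.43.

0.43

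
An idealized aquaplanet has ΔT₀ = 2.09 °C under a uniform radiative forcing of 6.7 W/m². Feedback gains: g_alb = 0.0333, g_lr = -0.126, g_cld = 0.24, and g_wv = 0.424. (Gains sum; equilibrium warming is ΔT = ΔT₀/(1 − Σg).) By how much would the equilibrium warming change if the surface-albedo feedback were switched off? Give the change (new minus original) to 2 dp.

Original: g = 0.5713, ΔT = 2.09/(1−0.5713) = 4.8752 °C.
Without surface-albedo: g' = 0.538, ΔT' = 2.09/(1−0.538) = 4.5238 °C.
Change = 4.5238 − 4.8752 = -0.35 °C.

-0.35 °C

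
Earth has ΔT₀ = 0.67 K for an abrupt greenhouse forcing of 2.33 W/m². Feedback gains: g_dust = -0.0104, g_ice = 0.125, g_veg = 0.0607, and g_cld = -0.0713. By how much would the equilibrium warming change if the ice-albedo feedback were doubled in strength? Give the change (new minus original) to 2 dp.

0.12 K

Original: g = 0.104, ΔT = 0.67/(1−0.104) = 0.7478 K.
With doubled ice-albedo: g' = 0.229, ΔT' = 0.67/(1−0.229) = 0.8690 K.
Change = 0.8690 − 0.7478 = 0.12 K.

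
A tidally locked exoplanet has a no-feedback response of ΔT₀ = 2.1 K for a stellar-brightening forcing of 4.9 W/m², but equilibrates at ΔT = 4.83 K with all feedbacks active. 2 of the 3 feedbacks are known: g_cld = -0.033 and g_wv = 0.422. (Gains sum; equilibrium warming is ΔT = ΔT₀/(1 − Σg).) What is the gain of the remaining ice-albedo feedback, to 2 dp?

Amplification A = ΔT/ΔT₀ = 4.83/2.1 = 2.3.
Total gain g = 1 − 1/A = 1 − 1/2.3 = 0.5652.
Known gains sum to -0.033 + 0.422 = 0.389.
g_ice = 0.5652 − 0.389 = 0.18.

0.18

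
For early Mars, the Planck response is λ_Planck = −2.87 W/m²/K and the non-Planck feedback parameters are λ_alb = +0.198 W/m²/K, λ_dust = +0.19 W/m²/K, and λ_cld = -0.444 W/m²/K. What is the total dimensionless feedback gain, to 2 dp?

-0.02

Convert to gains: g_alb = 0.198/2.87 = 0.06899; g_dust = 0.19/2.87 = 0.0662; g_cld = -0.444/2.87 = -0.1547.
Total gain g = -0.01951.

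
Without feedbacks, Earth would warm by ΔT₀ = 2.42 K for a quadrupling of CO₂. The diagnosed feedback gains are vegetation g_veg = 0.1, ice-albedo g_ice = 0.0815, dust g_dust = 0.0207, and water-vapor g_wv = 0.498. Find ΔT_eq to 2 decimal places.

Total gain g = 0.1 + 0.0815 + 0.0207 + 0.498 = 0.7002.
Amplification A = 1/(1 − 0.7002) = 3.336.
ΔT = 2.42 × 3.336 = 8.07 K.

8.07 K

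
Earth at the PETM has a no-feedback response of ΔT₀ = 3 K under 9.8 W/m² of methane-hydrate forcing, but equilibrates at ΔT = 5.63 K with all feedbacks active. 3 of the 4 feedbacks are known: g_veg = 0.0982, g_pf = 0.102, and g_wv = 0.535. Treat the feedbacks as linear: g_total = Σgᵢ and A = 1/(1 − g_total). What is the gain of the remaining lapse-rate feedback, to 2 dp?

-0.27

Amplification A = ΔT/ΔT₀ = 5.63/3 = 1.877.
Total gain g = 1 − 1/A = 1 − 1/1.877 = 0.4672.
Known gains sum to 0.0982 + 0.102 + 0.535 = 0.7352.
g_lr = 0.4672 − 0.7352 = -0.27.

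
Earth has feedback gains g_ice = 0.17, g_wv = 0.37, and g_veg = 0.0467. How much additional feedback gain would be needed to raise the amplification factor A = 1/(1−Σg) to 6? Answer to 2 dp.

Current total gain = 0.5867.
Target gain for A = 6: g* = 1 − 1/6 = 0.8333.
Additional gain needed = 0.8333 − 0.5867 = 0.25.

0.25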